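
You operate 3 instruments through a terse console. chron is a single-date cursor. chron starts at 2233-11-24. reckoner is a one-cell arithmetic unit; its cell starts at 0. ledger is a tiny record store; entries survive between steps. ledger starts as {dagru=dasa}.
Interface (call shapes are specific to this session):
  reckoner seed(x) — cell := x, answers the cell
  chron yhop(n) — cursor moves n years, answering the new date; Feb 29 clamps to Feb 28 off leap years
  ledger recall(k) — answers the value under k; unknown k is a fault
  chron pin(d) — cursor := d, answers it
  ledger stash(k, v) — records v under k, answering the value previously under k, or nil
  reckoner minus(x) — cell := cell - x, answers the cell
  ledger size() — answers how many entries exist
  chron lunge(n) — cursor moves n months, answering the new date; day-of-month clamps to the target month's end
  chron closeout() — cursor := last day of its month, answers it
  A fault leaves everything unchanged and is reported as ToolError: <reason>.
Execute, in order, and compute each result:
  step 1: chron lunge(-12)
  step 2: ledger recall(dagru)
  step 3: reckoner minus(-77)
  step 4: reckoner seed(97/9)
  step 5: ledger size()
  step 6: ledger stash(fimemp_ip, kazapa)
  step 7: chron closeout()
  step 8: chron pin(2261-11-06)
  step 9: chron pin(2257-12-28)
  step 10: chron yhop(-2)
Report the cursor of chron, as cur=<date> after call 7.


Answer: cur=2232-11-30

Derivation:
Act: chron lunge[n: -12]
Obs: 2232-11-24
Act: ledger recall[k: dagru]
Obs: dasa
Act: reckoner minus[x: -77]
Obs: 77
Act: reckoner seed[x: 97/9]
Obs: 97/9
Act: ledger size[]
Obs: 1
Act: ledger stash[k: fimemp_ip; v: kazapa]
Obs: nil
Act: chron closeout[]
Obs: 2232-11-30
Act: chron pin[d: 2261-11-06]
Obs: 2261-11-06
Act: chron pin[d: 2257-12-28]
Obs: 2257-12-28
Act: chron yhop[n: -2]
Obs: 2255-12-28


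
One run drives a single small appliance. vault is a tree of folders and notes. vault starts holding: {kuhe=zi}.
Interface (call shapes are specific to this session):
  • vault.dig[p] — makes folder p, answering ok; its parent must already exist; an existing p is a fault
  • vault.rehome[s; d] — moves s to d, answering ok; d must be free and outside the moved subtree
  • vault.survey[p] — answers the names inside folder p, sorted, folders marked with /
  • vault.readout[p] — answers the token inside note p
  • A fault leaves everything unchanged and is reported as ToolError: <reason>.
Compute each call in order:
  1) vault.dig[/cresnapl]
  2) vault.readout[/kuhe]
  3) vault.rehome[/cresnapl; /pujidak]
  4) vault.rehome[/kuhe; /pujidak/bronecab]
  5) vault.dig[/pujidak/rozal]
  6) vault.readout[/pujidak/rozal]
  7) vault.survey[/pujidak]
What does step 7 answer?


Calling vault.dig(/cresnapl), and get ok.
Calling vault.readout(/kuhe), yielding zi.
Now I run vault.rehome(/cresnapl, /pujidak), giving ok.
I invoke vault.rehome(/kuhe, /pujidak/bronecab), — result: ok.
Then vault.dig(/pujidak/rozal), and see ok.
I run vault.readout(/pujidak/rozal), — result: ToolError: is a directory.
I invoke vault.survey(/pujidak): [bronecab, rozal/].

Answer: [bronecab, rozal/]


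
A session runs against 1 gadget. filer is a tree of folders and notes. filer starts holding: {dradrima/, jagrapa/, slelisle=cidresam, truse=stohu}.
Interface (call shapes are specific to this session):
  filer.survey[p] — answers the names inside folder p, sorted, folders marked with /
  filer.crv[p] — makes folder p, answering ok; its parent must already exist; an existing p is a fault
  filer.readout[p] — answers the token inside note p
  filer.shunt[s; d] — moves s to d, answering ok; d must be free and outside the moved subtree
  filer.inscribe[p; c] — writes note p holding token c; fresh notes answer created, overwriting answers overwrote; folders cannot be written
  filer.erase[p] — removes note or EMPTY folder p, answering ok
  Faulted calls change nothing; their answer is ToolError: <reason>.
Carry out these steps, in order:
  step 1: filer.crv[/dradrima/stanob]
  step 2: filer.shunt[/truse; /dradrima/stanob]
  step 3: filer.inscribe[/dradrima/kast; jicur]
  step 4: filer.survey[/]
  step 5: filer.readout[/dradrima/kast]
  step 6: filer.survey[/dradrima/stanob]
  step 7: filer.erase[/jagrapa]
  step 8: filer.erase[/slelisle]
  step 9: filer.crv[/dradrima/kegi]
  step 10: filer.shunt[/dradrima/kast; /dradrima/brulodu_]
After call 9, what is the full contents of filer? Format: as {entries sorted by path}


~$ filer.crv p=/dradrima/stanob
:: ok
~$ filer.shunt s=/truse d=/dradrima/stanob
:: ToolError: exists
~$ filer.inscribe p=/dradrima/kast c=jicur
:: created
~$ filer.survey p=/
:: [dradrima/, jagrapa/, slelisle, truse]
~$ filer.readout p=/dradrima/kast
:: jicur
~$ filer.survey p=/dradrima/stanob
:: []
~$ filer.erase p=/jagrapa
:: ok
~$ filer.erase p=/slelisle
:: ok
~$ filer.crv p=/dradrima/kegi
:: ok
~$ filer.shunt s=/dradrima/kast d=/dradrima/brulodu_
:: ok

Answer: {dradrima/, dradrima/kast=jicur, dradrima/kegi/, dradrima/stanob/, truse=stohu}


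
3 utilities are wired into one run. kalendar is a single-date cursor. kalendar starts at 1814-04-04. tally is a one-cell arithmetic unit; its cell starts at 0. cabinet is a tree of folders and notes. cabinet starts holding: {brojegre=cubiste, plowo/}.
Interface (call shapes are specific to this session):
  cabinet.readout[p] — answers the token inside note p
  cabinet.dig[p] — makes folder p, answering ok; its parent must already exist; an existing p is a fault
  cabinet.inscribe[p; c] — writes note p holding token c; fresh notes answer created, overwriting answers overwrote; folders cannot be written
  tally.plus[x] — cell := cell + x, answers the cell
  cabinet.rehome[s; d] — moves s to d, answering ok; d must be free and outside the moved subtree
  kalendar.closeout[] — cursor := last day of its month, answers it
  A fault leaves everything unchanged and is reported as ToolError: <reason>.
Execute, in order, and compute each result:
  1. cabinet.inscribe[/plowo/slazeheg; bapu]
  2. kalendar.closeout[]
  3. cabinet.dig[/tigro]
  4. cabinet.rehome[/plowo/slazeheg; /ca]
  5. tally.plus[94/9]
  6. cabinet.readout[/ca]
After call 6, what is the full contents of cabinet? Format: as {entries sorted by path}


Answer: {brojegre=cubiste, ca=bapu, plowo/, tigro/}

Derivation:
[in] cabinet.inscribe /plowo/slazeheg bapu
[out] created
[in] kalendar.closeout
[out] 1814-04-30
[in] cabinet.dig /tigro
[out] ok
[in] cabinet.rehome /plowo/slazeheg /ca
[out] ok
[in] tally.plus 94/9
[out] 94/9
[in] cabinet.readout /ca
[out] bapu


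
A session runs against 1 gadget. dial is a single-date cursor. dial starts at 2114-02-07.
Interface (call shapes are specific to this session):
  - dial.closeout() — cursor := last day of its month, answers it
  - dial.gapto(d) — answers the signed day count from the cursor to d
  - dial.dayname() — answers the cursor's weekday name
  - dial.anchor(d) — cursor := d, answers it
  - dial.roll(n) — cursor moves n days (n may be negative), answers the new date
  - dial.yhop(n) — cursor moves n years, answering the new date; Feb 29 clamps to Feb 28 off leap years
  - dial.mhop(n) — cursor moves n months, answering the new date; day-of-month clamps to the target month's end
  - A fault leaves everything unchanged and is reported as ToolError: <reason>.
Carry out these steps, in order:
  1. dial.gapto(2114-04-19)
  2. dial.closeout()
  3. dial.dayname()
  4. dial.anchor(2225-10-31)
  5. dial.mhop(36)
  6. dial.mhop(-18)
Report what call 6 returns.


Answer: 2227-04-30

Derivation:
% gapto 2114-04-19
= 71
% closeout
= 2114-02-28
% dayname
= Wednesday
% anchor 2225-10-31
= 2225-10-31
% mhop 36
= 2228-10-31
% mhop -18
= 2227-04-30


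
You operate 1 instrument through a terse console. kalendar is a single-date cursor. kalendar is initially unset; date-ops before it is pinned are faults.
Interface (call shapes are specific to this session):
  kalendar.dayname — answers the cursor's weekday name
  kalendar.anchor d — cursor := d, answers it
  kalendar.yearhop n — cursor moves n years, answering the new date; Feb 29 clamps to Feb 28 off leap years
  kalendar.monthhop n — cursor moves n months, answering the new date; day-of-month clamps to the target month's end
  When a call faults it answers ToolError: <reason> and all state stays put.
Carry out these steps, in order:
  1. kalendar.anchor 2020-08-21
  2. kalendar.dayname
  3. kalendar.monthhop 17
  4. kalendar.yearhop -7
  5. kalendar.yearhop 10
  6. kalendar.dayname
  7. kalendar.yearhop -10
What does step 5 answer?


Answer: 2025-01-21

Derivation:
Act: anchor[d→2020-08-21]
Obs: 2020-08-21
Act: dayname[]
Obs: Friday
Act: monthhop[n→17]
Obs: 2022-01-21
Act: yearhop[n→-7]
Obs: 2015-01-21
Act: yearhop[n→10]
Obs: 2025-01-21
Act: dayname[]
Obs: Tuesday
Act: yearhop[n→-10]
Obs: 2015-01-21


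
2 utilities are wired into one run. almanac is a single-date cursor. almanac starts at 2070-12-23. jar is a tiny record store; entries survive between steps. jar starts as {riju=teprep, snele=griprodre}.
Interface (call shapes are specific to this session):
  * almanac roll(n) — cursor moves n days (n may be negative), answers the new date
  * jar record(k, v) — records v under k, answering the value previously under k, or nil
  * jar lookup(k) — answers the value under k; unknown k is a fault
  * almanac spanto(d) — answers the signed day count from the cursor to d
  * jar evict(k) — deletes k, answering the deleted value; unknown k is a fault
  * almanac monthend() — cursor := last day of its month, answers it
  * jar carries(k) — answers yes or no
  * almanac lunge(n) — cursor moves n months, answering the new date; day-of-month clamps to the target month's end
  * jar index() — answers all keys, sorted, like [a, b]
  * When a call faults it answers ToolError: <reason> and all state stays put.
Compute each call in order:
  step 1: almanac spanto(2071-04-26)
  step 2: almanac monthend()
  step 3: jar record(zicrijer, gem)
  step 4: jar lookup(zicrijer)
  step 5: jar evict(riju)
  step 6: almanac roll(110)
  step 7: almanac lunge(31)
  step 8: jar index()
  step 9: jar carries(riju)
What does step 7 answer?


% almanac spanto d='2071-04-26'
[out] 124
% almanac monthend
[out] 2070-12-31
% jar record k='zicrijer' v='gem'
[out] nil
% jar lookup k='zicrijer'
[out] gem
% jar evict k='riju'
[out] teprep
% almanac roll n='110'
[out] 2071-04-20
% almanac lunge n='31'
[out] 2073-11-20
% jar index
[out] [snele, zicrijer]
% jar carries k='riju'
[out] no

Answer: 2073-11-20


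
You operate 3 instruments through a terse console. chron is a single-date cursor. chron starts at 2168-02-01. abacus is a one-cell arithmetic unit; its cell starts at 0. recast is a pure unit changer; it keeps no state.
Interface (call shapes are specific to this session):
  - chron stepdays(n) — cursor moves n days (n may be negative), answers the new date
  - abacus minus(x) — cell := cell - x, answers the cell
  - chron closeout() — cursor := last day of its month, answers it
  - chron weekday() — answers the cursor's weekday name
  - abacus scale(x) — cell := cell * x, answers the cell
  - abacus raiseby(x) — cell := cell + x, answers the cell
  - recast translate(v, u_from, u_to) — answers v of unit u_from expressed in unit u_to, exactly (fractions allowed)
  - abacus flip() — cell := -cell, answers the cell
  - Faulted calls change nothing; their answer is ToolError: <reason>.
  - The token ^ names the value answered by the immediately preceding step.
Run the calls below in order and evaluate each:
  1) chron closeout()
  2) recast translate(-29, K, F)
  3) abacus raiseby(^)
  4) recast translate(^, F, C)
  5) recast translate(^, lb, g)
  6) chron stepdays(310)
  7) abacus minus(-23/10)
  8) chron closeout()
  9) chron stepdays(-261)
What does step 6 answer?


>>> chron closeout
:: 2168-02-29
>>> recast translate v: -29 u_from: K u_to: F
:: -51187/100
>>> abacus raiseby x: ^
:: -51187/100
>>> recast translate v: ^ u_from: F u_to: C
:: -6043/20
>>> recast translate v: ^ u_from: lb u_to: g
:: -274105869191/2000000
>>> chron stepdays n: 310
:: 2169-01-04
>>> abacus minus x: -23/10
:: -50957/100
>>> chron closeout
:: 2169-01-31
>>> chron stepdays n: -261
:: 2168-05-15

Answer: 2169-01-04


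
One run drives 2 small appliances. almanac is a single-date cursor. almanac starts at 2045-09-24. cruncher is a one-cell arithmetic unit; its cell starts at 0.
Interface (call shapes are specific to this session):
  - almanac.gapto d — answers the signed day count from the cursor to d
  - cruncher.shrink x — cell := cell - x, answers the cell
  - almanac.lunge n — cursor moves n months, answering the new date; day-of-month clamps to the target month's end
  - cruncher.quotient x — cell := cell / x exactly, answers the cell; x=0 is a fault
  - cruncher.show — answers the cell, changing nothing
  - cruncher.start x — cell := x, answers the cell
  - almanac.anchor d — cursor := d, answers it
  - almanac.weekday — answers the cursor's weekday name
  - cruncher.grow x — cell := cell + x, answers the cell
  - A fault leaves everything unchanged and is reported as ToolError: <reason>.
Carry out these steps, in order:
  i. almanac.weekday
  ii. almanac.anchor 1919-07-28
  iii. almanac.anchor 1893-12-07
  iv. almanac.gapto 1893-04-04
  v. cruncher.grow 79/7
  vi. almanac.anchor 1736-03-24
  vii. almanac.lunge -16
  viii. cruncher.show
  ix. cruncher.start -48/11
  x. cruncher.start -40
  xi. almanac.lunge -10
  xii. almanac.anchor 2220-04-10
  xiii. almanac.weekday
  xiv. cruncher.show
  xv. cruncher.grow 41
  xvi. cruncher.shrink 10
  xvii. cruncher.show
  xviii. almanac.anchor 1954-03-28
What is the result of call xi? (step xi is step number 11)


Answer: 1734-01-24

Derivation:
% weekday
  Sunday
% anchor d→1919-07-28
  1919-07-28
% anchor d→1893-12-07
  1893-12-07
% gapto d→1893-04-04
  -247
% grow x→79/7
  79/7
% anchor d→1736-03-24
  1736-03-24
% lunge n→-16
  1734-11-24
% show
  79/7
% start x→-48/11
  -48/11
% start x→-40
  -40
% lunge n→-10
  1734-01-24
% anchor d→2220-04-10
  2220-04-10
% weekday
  Monday
% show
  -40
% grow x→41
  1
% shrink x→10
  -9
% show
  -9
% anchor d→1954-03-28
  1954-03-28


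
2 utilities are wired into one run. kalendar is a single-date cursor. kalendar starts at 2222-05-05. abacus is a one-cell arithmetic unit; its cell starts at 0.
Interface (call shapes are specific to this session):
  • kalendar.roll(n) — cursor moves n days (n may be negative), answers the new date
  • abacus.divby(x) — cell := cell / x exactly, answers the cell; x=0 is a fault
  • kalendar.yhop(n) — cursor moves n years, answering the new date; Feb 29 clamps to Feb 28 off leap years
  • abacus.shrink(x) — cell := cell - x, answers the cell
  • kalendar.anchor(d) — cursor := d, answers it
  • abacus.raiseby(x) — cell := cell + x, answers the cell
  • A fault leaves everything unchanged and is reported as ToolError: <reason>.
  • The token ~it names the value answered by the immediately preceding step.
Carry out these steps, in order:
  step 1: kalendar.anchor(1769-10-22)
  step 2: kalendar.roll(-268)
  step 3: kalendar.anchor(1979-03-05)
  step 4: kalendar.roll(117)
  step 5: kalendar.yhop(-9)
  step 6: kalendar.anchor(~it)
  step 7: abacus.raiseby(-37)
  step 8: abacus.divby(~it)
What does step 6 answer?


>> kalendar.anchor(d: 1769-10-22)
<< 1769-10-22
>> kalendar.roll(n: -268)
<< 1769-01-27
>> kalendar.anchor(d: 1979-03-05)
<< 1979-03-05
>> kalendar.roll(n: 117)
<< 1979-06-30
>> kalendar.yhop(n: -9)
<< 1970-06-30
>> kalendar.anchor(d: ~it)
<< 1970-06-30
>> abacus.raiseby(x: -37)
<< -37
>> abacus.divby(x: ~it)
<< 1

Answer: 1970-06-30


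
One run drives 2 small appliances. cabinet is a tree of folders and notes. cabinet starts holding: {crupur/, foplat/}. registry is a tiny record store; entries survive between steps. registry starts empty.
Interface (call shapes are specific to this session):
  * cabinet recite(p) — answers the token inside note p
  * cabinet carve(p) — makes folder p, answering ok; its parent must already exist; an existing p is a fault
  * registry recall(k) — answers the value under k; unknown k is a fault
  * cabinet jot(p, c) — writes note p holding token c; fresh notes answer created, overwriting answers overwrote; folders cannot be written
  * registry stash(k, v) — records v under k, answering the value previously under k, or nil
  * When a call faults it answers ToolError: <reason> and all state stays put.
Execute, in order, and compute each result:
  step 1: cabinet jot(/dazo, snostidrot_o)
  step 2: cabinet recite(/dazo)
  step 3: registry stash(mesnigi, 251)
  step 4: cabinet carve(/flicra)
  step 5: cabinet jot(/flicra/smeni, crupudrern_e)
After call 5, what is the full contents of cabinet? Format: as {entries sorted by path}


Answer: {crupur/, dazo=snostidrot_o, flicra/, flicra/smeni=crupudrern_e, foplat/}

Derivation:
;; cabinet jot(p→/dazo, c→snostidrot_o) ~> created
;; cabinet recite(p→/dazo) ~> snostidrot_o
;; registry stash(k→mesnigi, v→251) ~> nil
;; cabinet carve(p→/flicra) ~> ok
;; cabinet jot(p→/flicra/smeni, c→crupudrern_e) ~> created


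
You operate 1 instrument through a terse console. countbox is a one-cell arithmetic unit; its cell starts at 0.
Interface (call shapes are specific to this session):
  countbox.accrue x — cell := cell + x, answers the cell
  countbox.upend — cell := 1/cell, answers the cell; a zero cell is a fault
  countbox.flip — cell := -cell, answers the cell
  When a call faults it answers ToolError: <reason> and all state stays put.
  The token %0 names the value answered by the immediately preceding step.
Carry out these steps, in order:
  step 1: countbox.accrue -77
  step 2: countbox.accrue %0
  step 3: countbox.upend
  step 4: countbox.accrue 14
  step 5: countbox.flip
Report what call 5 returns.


~$ countbox.accrue x→-77
:: -77
~$ countbox.accrue x→%0
:: -154
~$ countbox.upend
:: -1/154
~$ countbox.accrue x→14
:: 2155/154
~$ countbox.flip
:: -2155/154

Answer: -2155/154


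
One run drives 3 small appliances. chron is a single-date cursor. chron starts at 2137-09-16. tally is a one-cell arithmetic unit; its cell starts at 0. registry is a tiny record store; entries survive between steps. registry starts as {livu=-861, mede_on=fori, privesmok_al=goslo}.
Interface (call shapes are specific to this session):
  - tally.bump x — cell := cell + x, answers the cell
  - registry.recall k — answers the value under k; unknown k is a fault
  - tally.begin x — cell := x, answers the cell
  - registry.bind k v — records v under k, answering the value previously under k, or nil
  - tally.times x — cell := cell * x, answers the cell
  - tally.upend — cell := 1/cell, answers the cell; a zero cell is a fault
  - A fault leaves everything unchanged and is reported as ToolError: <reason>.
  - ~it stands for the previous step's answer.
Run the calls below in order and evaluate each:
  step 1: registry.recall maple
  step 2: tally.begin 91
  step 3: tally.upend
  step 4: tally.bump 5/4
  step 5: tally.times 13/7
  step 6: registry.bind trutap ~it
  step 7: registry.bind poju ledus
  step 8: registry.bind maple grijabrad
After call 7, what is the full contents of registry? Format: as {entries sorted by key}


→ recall(maple)
← ToolError: no such key maple
→ begin(91)
← 91
→ upend()
← 1/91
→ bump(5/4)
← 459/364
→ times(13/7)
← 459/196
→ bind(trutap, ~it)
← nil
→ bind(poju, ledus)
← nil
→ bind(maple, grijabrad)
← nil

Answer: {livu=-861, mede_on=fori, poju=ledus, privesmok_al=goslo, trutap=459/196}


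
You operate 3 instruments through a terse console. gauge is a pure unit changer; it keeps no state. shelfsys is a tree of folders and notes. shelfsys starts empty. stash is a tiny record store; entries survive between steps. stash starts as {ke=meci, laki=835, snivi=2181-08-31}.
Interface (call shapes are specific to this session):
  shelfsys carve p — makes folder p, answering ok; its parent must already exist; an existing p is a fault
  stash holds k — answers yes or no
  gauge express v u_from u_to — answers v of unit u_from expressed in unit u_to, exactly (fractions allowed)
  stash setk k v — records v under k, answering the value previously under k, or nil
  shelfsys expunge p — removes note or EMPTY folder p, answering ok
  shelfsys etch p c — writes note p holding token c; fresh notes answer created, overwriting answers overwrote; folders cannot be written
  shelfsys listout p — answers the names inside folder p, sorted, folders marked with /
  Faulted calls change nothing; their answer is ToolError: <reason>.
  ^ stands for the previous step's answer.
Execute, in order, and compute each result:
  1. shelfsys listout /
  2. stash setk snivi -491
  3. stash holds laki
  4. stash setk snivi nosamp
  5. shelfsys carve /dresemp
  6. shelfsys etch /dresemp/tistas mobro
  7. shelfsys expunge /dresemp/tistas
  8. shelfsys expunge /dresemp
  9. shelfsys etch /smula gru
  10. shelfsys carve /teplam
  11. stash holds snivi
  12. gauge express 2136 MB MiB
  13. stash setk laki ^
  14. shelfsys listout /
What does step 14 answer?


CALL shelfsys listout[p=/]
RET  []
CALL stash setk[k=snivi; v=-491]
RET  2181-08-31
CALL stash holds[k=laki]
RET  yes
CALL stash setk[k=snivi; v=nosamp]
RET  -491
CALL shelfsys carve[p=/dresemp]
RET  ok
CALL shelfsys etch[p=/dresemp/tistas; c=mobro]
RET  created
CALL shelfsys expunge[p=/dresemp/tistas]
RET  ok
CALL shelfsys expunge[p=/dresemp]
RET  ok
CALL shelfsys etch[p=/smula; c=gru]
RET  created
CALL shelfsys carve[p=/teplam]
RET  ok
CALL stash holds[k=snivi]
RET  yes
CALL gauge express[v=2136; u_from=MB; u_to=MiB]
RET  4171875/2048
CALL stash setk[k=laki; v=^]
RET  835
CALL shelfsys listout[p=/]
RET  [smula, teplam/]

Answer: [smula, teplam/]


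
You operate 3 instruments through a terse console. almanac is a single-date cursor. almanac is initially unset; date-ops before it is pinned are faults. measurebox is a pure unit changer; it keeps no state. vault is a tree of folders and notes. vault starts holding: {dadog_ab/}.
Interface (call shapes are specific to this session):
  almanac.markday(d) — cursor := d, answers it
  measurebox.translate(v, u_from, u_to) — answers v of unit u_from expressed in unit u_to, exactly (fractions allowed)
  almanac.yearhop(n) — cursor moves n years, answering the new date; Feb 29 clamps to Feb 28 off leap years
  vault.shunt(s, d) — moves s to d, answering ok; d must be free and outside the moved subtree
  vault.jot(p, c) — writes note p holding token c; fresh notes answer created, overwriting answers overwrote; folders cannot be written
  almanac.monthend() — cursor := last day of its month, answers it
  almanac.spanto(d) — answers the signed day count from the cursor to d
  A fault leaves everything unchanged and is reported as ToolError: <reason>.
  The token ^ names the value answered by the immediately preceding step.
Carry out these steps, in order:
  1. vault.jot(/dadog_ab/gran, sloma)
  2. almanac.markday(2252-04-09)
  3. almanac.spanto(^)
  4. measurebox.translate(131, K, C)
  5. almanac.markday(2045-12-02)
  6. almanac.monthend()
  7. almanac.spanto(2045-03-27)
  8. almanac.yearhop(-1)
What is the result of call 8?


-> vault.jot(p→/dadog_ab/gran, c→sloma)
<- created
-> almanac.markday(d→2252-04-09)
<- 2252-04-09
-> almanac.spanto(d→^)
<- 0
-> measurebox.translate(v→131, u_from→K, u_to→C)
<- -2843/20
-> almanac.markday(d→2045-12-02)
<- 2045-12-02
-> almanac.monthend()
<- 2045-12-31
-> almanac.spanto(d→2045-03-27)
<- -279
-> almanac.yearhop(n→-1)
<- 2044-12-31

Answer: 2044-12-31


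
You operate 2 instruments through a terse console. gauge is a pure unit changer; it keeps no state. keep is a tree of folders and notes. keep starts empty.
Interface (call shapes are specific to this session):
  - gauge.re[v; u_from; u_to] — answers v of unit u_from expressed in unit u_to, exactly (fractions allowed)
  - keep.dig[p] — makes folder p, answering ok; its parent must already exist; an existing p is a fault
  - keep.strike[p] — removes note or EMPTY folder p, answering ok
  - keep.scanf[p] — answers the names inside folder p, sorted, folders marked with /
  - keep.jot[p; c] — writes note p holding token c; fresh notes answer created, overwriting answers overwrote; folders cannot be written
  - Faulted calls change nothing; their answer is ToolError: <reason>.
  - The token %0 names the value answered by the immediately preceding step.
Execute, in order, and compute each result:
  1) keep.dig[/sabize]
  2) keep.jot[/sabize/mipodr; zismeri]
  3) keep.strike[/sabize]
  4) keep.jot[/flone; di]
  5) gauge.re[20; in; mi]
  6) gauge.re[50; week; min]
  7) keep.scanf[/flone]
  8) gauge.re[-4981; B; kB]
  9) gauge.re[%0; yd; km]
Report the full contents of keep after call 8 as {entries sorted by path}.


Answer: {flone=di, sabize/, sabize/mipodr=zismeri}

Derivation:
! 1. dig(p=/sabize) ~> ok
! 2. jot(p=/sabize/mipodr, c=zismeri) ~> created
! 3. strike(p=/sabize) ~> ToolError: not empty
! 4. jot(p=/flone, c=di) ~> created
! 5. re(v=20, u_from=in, u_to=mi) ~> 1/3168
! 6. re(v=50, u_from=week, u_to=min) ~> 504000
! 7. scanf(p=/flone) ~> ToolError: not a directory
! 8. re(v=-4981, u_from=B, u_to=kB) ~> -4981/1000
! 9. re(v=%0, u_from=yd, u_to=km) ~> -5693283/1250000000


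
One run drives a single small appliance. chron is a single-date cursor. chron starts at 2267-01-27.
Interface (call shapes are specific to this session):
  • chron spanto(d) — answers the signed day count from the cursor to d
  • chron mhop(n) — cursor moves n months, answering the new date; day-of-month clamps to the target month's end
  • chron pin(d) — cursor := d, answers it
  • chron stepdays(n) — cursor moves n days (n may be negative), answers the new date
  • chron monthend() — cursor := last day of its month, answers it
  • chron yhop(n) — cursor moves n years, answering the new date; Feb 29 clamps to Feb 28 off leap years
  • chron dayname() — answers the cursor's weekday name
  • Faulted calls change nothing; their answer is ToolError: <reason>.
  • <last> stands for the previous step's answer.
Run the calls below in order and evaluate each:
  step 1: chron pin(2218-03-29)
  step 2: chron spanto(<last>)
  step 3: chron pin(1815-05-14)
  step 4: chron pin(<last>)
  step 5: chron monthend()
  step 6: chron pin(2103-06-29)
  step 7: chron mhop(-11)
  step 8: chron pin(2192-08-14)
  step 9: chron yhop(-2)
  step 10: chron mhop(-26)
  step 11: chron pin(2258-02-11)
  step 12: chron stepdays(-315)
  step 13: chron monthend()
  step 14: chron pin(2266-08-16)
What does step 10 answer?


·→ chron pin(d: 2218-03-29)
·← 2218-03-29
·→ chron spanto(d: <last>)
·← 0
·→ chron pin(d: 1815-05-14)
·← 1815-05-14
·→ chron pin(d: <last>)
·← 1815-05-14
·→ chron monthend()
·← 1815-05-31
·→ chron pin(d: 2103-06-29)
·← 2103-06-29
·→ chron mhop(n: -11)
·← 2102-07-29
·→ chron pin(d: 2192-08-14)
·← 2192-08-14
·→ chron yhop(n: -2)
·← 2190-08-14
·→ chron mhop(n: -26)
·← 2188-06-14
·→ chron pin(d: 2258-02-11)
·← 2258-02-11
·→ chron stepdays(n: -315)
·← 2257-04-02
·→ chron monthend()
·← 2257-04-30
·→ chron pin(d: 2266-08-16)
·← 2266-08-16

Answer: 2188-06-14


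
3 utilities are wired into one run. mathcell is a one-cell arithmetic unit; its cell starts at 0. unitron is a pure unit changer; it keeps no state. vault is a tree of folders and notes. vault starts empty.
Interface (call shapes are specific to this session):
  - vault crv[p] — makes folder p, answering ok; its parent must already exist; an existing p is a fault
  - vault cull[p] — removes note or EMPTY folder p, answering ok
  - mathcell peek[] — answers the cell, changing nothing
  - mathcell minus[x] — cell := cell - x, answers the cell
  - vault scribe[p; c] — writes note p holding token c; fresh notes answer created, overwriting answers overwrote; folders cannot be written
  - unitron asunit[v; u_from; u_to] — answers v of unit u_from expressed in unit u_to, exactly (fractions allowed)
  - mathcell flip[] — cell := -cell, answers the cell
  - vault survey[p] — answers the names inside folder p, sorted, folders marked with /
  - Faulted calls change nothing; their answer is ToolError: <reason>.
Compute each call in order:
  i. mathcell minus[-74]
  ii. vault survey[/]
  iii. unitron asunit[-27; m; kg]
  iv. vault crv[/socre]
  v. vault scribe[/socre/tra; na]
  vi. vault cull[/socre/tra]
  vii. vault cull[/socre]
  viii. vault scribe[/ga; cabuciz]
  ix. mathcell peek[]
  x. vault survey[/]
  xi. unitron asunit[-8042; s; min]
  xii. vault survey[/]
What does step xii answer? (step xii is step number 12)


Calling mathcell minus(x: -74), → 74.
I invoke vault survey(p: /), → [].
I invoke unitron asunit(v: -27, u_from: m, u_to: kg), giving ToolError: incompatible units.
Then vault crv(p: /socre): ok.
I call vault scribe(p: /socre/tra, c: na), — result: created.
Using vault cull(p: /socre/tra), and observe ok.
I call vault cull(p: /socre), yielding ok.
Next I call vault scribe(p: /ga, c: cabuciz), and get created.
Invoking mathcell peek, and get 74.
Next I call vault survey(p: /), — result: [ga].
I invoke unitron asunit(v: -8042, u_from: s, u_to: min), which returns -4021/30.
I call vault survey(p: /), which returns [ga].

Answer: [ga]


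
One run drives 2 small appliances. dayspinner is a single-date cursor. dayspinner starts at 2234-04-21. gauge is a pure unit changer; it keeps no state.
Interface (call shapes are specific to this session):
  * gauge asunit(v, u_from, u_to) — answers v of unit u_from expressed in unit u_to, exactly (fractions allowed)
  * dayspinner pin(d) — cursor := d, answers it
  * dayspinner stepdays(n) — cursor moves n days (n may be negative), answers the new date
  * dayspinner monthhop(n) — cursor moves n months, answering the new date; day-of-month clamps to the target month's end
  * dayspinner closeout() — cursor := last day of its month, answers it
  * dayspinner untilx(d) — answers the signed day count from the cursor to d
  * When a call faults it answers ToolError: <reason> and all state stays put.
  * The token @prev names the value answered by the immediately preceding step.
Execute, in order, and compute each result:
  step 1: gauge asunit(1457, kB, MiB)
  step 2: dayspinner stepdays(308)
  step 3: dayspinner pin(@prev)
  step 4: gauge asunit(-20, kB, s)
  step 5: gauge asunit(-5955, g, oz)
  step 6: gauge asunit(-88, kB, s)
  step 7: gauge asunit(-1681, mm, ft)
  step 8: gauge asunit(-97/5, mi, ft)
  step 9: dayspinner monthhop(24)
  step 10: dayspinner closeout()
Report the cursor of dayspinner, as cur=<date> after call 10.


·→ gauge asunit(1457, kB, MiB)
·← 182125/131072
·→ dayspinner stepdays(308)
·← 2235-02-23
·→ dayspinner pin(@prev)
·← 2235-02-23
·→ gauge asunit(-20, kB, s)
·← ToolError: incompatible units
·→ gauge asunit(-5955, g, oz)
·← -9528000000/45359237
·→ gauge asunit(-88, kB, s)
·← ToolError: incompatible units
·→ gauge asunit(-1681, mm, ft)
·← -8405/1524
·→ gauge asunit(-97/5, mi, ft)
·← -102432
·→ dayspinner monthhop(24)
·← 2237-02-23
·→ dayspinner closeout()
·← 2237-02-28

Answer: cur=2237-02-28


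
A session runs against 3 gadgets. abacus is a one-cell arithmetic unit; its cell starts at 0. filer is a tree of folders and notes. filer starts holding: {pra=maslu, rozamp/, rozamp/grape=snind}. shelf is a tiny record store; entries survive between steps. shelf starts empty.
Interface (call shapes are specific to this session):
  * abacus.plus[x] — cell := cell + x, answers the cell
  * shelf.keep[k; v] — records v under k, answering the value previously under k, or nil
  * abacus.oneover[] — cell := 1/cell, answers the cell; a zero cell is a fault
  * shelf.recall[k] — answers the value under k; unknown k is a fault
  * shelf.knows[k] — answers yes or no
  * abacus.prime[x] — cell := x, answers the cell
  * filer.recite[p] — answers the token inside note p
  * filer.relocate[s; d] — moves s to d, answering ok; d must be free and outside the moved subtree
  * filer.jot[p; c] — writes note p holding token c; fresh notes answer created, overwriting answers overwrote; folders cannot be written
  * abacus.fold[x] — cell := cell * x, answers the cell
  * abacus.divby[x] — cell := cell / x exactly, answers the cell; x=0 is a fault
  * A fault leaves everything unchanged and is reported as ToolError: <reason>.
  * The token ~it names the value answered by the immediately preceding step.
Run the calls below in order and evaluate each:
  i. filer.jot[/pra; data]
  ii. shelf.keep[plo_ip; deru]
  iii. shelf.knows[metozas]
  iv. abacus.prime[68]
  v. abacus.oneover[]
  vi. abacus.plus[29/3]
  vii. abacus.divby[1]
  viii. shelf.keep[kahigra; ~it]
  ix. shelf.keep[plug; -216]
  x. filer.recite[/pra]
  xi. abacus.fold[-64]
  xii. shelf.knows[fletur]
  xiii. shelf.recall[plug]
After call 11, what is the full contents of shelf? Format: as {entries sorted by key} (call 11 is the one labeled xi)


Answer: {kahigra=1975/204, plo_ip=deru, plug=-216}

Derivation:
==> jot(p: /pra, c: data)
<== overwrote
==> keep(k: plo_ip, v: deru)
<== nil
==> knows(k: metozas)
<== no
==> prime(x: 68)
<== 68
==> oneover()
<== 1/68
==> plus(x: 29/3)
<== 1975/204
==> divby(x: 1)
<== 1975/204
==> keep(k: kahigra, v: ~it)
<== nil
==> keep(k: plug, v: -216)
<== nil
==> recite(p: /pra)
<== data
==> fold(x: -64)
<== -31600/51
==> knows(k: fletur)
<== no
==> recall(k: plug)
<== -216


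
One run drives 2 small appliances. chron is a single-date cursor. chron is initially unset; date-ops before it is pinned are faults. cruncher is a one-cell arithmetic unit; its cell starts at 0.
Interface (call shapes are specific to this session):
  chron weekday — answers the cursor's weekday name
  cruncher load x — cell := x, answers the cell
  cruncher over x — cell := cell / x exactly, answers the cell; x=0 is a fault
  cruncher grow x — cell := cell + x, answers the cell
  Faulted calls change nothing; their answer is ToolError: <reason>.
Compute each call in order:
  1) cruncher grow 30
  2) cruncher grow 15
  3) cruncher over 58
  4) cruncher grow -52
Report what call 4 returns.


% cruncher grow x: 30
[out] 30
% cruncher grow x: 15
[out] 45
% cruncher over x: 58
[out] 45/58
% cruncher grow x: -52
[out] -2971/58

Answer: -2971/58


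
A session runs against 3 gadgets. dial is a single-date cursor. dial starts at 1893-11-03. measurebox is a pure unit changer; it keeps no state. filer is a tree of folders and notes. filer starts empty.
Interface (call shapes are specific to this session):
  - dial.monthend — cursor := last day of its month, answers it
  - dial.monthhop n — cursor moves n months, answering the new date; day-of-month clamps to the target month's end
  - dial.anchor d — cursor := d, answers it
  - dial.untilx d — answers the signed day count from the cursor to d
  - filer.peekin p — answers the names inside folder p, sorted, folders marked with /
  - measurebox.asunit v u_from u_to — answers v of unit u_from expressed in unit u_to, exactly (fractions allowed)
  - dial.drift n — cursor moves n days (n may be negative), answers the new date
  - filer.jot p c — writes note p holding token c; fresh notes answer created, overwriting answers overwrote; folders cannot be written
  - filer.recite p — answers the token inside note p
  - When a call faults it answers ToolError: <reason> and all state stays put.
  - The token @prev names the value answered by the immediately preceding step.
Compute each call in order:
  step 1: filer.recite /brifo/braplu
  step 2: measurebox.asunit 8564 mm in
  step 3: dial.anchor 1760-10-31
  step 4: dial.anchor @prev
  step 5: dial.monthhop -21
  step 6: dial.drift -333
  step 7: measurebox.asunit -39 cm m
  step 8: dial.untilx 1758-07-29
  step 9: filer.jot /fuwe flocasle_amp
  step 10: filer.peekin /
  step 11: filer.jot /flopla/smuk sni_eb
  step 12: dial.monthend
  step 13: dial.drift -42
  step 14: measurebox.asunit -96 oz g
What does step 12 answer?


Answer: 1758-03-31

Derivation:
>>> filer.recite p: /brifo/braplu
= ToolError: not found
>>> measurebox.asunit v: 8564 u_from: mm u_to: in
= 42820/127
>>> dial.anchor d: 1760-10-31
= 1760-10-31
>>> dial.anchor d: @prev
= 1760-10-31
>>> dial.monthhop n: -21
= 1759-01-31
>>> dial.drift n: -333
= 1758-03-04
>>> measurebox.asunit v: -39 u_from: cm u_to: m
= -39/100
>>> dial.untilx d: 1758-07-29
= 147
>>> filer.jot p: /fuwe c: flocasle_amp
= created
>>> filer.peekin p: /
= [fuwe]
>>> filer.jot p: /flopla/smuk c: sni_eb
= ToolError: no parent
>>> dial.monthend
= 1758-03-31
>>> dial.drift n: -42
= 1758-02-17
>>> measurebox.asunit v: -96 u_from: oz u_to: g
= -136077711/50000


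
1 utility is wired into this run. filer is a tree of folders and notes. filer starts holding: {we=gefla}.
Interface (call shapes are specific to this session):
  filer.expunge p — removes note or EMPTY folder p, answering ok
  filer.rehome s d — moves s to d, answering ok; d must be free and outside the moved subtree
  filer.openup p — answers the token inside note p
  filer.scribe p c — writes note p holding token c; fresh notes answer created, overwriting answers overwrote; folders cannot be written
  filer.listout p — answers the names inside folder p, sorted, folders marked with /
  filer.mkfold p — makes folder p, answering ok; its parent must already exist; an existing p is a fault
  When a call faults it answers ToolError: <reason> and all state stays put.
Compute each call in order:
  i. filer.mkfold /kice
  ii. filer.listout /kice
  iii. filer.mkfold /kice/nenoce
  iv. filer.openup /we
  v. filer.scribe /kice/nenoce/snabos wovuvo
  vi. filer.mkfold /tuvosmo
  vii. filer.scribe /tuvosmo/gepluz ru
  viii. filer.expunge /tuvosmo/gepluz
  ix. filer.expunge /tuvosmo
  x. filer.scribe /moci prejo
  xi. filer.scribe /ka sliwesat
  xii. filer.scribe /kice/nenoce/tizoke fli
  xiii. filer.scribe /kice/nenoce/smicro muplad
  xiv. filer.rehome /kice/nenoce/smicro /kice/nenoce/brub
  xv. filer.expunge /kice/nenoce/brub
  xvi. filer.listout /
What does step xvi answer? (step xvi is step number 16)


# 1. filer.mkfold(p→/kice) ~> ok
# 2. filer.listout(p→/kice) ~> []
# 3. filer.mkfold(p→/kice/nenoce) ~> ok
# 4. filer.openup(p→/we) ~> gefla
# 5. filer.scribe(p→/kice/nenoce/snabos, c→wovuvo) ~> created
# 6. filer.mkfold(p→/tuvosmo) ~> ok
# 7. filer.scribe(p→/tuvosmo/gepluz, c→ru) ~> created
# 8. filer.expunge(p→/tuvosmo/gepluz) ~> ok
# 9. filer.expunge(p→/tuvosmo) ~> ok
# 10. filer.scribe(p→/moci, c→prejo) ~> created
# 11. filer.scribe(p→/ka, c→sliwesat) ~> created
# 12. filer.scribe(p→/kice/nenoce/tizoke, c→fli) ~> created
# 13. filer.scribe(p→/kice/nenoce/smicro, c→muplad) ~> created
# 14. filer.rehome(s→/kice/nenoce/smicro, d→/kice/nenoce/brub) ~> ok
# 15. filer.expunge(p→/kice/nenoce/brub) ~> ok
# 16. filer.listout(p→/) ~> [ka, kice/, moci, we]

Answer: [ka, kice/, moci, we]


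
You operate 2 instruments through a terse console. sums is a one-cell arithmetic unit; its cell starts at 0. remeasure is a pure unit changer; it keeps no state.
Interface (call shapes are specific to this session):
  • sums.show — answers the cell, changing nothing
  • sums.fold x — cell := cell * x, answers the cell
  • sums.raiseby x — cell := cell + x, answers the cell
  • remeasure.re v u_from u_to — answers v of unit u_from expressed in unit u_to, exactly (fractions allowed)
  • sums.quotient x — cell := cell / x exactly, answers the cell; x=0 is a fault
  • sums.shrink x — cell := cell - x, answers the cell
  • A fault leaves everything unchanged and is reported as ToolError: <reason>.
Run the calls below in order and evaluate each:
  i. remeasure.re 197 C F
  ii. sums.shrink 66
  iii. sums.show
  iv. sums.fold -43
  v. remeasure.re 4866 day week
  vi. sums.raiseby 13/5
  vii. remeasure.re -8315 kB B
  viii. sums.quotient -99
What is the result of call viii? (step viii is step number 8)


Answer: -14203/495

Derivation:
Act: remeasure.re[v='197'; u_from='C'; u_to='F']
Obs: 1933/5
Act: sums.shrink[x='66']
Obs: -66
Act: sums.show[]
Obs: -66
Act: sums.fold[x='-43']
Obs: 2838
Act: remeasure.re[v='4866'; u_from='day'; u_to='week']
Obs: 4866/7
Act: sums.raiseby[x='13/5']
Obs: 14203/5
Act: remeasure.re[v='-8315'; u_from='kB'; u_to='B']
Obs: -8315000
Act: sums.quotient[x='-99']
Obs: -14203/495
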